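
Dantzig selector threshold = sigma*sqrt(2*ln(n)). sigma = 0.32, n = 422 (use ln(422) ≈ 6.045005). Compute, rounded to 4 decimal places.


ln(422) ≈ 6.045005.
2*ln(n) ≈ 12.09001.
sqrt(2*ln(n)) ≈ sqrt(12.09001) ≈ 3.477069.
threshold ≈ 0.32*3.477069 = 1.11266208 ≈ 1.1127.

1.1127


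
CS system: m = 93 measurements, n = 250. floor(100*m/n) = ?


100*m/n = 100*93/250 ≈ 37.2.
floor = 37.

37


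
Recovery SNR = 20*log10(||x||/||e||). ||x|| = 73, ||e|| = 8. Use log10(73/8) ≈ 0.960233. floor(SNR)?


||x||/||e|| = 73/8.
log10(73/8) ≈ 0.960233.
20*log10(||x||/||e||) ≈ 20*0.960233 = 19.20466.
floor(19.20466) = 19.

19


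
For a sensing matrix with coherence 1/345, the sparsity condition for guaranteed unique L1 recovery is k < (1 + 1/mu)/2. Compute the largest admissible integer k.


1/mu = 345.
1 + 1/mu = 346.
(1 + 1/mu)/2 = 173 is an integer and the inequality is strict, so k_max = 173 - 1 = 172.

172


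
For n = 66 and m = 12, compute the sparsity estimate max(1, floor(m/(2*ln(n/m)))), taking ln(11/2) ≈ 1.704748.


n/m = 66/12 = 11/2.
ln(n/m) ≈ 1.704748.
2*ln(n/m) ≈ 3.409496.
m/(2*ln(n/m)) ≈ 12/3.409496 ≈ 3.5196.
floor = 3.
k_max = max(1, 3) = 3.

3


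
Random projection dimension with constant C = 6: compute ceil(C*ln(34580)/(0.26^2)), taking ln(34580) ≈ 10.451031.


ln(34580) ≈ 10.451031.
eps^2 = 0.26^2 = 0.0676.
C*ln(N)/eps^2 ≈ 6*10.451031/0.0676 ≈ 927.6063.
m = ceil(927.6063) = 928.

928


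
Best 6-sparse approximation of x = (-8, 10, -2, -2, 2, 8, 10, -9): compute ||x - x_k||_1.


Sorted |x_i| descending: [10, 10, 9, 8, 8, 2, 2, 2]
Keep top 6: [10, 10, 9, 8, 8, 2]
Tail entries: [2, 2]
L1 error = sum of tail = 4.

4


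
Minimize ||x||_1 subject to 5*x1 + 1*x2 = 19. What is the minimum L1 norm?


Axis intercepts:
  x1 = 19/5, x2 = 0: L1 = 19/5
  x1 = 0, x2 = 19: L1 = 19
x* = (19/5, 0)
||x*||_1 = 19/5.

19/5


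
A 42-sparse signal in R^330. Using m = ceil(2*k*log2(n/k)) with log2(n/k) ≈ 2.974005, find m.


log2(n/k) = log2(330/42) ≈ 2.974005.
2*k*log2(n/k) ≈ 2*42*2.974005 = 249.81642.
m = ceil(249.81642) = 250.

250


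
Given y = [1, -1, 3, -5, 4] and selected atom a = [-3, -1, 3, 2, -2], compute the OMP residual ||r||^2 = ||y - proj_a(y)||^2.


a^T a = 27.
a^T y = -11.
coeff = -11/27 = -11/27.
||r||^2 = 1283/27.

1283/27


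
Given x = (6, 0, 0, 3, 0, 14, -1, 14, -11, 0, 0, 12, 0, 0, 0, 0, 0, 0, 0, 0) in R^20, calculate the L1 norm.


Non-zero entries: [(0, 6), (3, 3), (5, 14), (6, -1), (7, 14), (8, -11), (11, 12)]
Absolute values: [6, 3, 14, 1, 14, 11, 12]
||x||_1 = sum = 61.

61


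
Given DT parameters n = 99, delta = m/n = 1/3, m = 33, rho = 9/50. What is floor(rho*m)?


m = 1/3*99 = 33.
rho = 9/50.
rho*m = 9/50*33 = 5.94.
k = floor(5.94) = 5.

5


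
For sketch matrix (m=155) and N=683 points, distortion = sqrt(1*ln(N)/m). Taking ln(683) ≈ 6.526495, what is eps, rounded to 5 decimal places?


ln(683) ≈ 6.526495.
1*ln(N)/m ≈ 1*6.526495/155 ≈ 0.04210642.
eps = sqrt(0.04210642) ≈ 0.2051985 ≈ 0.20520.

0.20520


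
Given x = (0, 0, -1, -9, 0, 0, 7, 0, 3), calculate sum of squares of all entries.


Non-zero entries: [(2, -1), (3, -9), (6, 7), (8, 3)]
Squares: [1, 81, 49, 9]
||x||_2^2 = sum = 140.

140


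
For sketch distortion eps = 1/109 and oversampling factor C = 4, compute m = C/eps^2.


1/eps = 109.
(1/eps)^2 = 11881.
m = 4*11881 = 47524.

47524


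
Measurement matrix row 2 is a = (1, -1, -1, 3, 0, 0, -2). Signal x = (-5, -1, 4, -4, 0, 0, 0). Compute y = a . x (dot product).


Non-zero terms: ['1*-5', '-1*-1', '-1*4', '3*-4']
Products: [-5, 1, -4, -12]
y = sum = -20.

-20


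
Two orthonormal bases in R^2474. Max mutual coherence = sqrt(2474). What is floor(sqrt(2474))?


49^2 = 2401 <= 2474 < 2500 = 50^2, so 49 <= sqrt(2474) < 50.
floor(sqrt(2474)) = 49.

49


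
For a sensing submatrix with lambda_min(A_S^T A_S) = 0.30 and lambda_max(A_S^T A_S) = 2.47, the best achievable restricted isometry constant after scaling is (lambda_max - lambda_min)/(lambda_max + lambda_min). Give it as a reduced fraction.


lambda_max - lambda_min = 2.47 - 0.30 = 2.17.
lambda_max + lambda_min = 2.47 + 0.30 = 2.77.
delta = 2.17/2.77 = 217/277.

217/277


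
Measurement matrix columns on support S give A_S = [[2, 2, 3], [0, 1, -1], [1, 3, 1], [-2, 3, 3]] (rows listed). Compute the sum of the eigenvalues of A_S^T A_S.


Sum of eigenvalues of A_S^T A_S = trace(A_S^T A_S) = sum of squared column norms of A_S.
A_S^T A_S diagonal: [9, 23, 20].
trace = 9 + 23 + 20 = 52.

52


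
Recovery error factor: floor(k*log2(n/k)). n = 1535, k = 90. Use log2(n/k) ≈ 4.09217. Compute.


log2(n/k) = log2(1535/90) ≈ 4.09217.
k*log2(n/k) ≈ 90*4.09217 = 368.2953.
floor(368.2953) = 368.

368


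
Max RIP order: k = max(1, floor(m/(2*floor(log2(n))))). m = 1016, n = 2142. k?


floor(log2(2142)) = 11.
2*11 = 22.
m/(2*floor(log2(n))) = 1016/22 ≈ 46.1818.
floor = 46.
k = max(1, 46) = 46.

46


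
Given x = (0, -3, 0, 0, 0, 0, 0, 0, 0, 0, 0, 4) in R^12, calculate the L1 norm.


Non-zero entries: [(1, -3), (11, 4)]
Absolute values: [3, 4]
||x||_1 = sum = 7.

7


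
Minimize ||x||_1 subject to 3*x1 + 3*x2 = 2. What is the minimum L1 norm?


Axis intercepts:
  x1 = 2/3, x2 = 0: L1 = 2/3
  x1 = 0, x2 = 2/3: L1 = 2/3
x* = (2/3, 0)
||x*||_1 = 2/3.

2/3


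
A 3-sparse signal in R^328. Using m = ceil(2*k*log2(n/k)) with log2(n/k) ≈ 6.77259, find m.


log2(n/k) = log2(328/3) ≈ 6.77259.
2*k*log2(n/k) ≈ 2*3*6.77259 = 40.63554.
m = ceil(40.63554) = 41.

41


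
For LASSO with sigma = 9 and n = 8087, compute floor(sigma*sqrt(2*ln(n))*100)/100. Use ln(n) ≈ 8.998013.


ln(8087) ≈ 8.998013.
2*ln(n) ≈ 17.996026.
sqrt(2*ln(n)) ≈ sqrt(17.996026) ≈ 4.242172.
lambda ≈ 9*4.242172 = 38.179548.
floor(lambda*100)/100 = 38.17.

38.17


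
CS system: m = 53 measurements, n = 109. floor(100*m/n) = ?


100*m/n = 100*53/109 ≈ 48.6239.
floor = 48.

48


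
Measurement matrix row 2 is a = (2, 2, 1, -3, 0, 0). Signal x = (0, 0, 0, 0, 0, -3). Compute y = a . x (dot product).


Non-zero terms: ['0*-3']
Products: [0]
y = sum = 0.

0


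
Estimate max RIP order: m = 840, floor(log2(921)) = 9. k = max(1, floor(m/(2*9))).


floor(log2(921)) = 9.
2*9 = 18.
m/(2*floor(log2(n))) = 840/18 ≈ 46.6667.
floor = 46.
k = max(1, 46) = 46.

46


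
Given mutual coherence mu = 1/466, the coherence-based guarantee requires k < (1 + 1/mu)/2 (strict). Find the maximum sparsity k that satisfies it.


1/mu = 466.
1 + 1/mu = 467.
(1 + 1/mu)/2 = 233.5 is not an integer, so k_max = floor(233.5) = 233.

233


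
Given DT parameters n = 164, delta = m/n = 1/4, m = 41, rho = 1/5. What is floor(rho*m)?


m = 1/4*164 = 41.
rho = 1/5.
rho*m = 1/5*41 = 8.2.
k = floor(8.2) = 8.

8


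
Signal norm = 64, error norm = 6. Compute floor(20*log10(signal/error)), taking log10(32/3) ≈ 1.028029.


||x||/||e|| = 64/6 = 32/3.
log10(32/3) ≈ 1.028029.
20*log10(||x||/||e||) ≈ 20*1.028029 = 20.56058.
floor(20.56058) = 20.

20


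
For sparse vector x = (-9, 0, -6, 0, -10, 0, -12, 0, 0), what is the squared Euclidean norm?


Non-zero entries: [(0, -9), (2, -6), (4, -10), (6, -12)]
Squares: [81, 36, 100, 144]
||x||_2^2 = sum = 361.

361


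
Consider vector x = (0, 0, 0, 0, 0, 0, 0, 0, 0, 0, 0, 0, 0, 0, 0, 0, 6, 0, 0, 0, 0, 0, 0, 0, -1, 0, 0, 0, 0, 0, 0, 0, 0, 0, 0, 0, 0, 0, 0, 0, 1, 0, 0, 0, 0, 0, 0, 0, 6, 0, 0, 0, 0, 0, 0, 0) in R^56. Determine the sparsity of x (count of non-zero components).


Non-zero positions: [16, 24, 40, 48].
Sparsity = 4.

4


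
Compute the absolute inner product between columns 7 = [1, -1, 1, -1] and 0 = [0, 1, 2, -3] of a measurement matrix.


Inner product: 1*0 + -1*1 + 1*2 + -1*-3
Products: [0, -1, 2, 3]
Sum = 4.
|dot| = 4.

4


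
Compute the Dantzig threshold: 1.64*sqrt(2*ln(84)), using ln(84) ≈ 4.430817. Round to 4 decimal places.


ln(84) ≈ 4.430817.
2*ln(n) ≈ 8.861634.
sqrt(2*ln(n)) ≈ sqrt(8.861634) ≈ 2.97685.
threshold ≈ 1.64*2.97685 = 4.882034 ≈ 4.8820.

4.8820


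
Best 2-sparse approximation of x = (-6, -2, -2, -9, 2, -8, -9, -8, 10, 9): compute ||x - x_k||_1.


Sorted |x_i| descending: [10, 9, 9, 9, 8, 8, 6, 2, 2, 2]
Keep top 2: [10, 9]
Tail entries: [9, 9, 8, 8, 6, 2, 2, 2]
L1 error = sum of tail = 46.

46


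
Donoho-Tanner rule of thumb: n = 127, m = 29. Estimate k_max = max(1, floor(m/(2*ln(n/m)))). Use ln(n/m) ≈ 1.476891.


n/m = 127/29.
ln(n/m) ≈ 1.476891.
2*ln(n/m) ≈ 2.953782.
m/(2*ln(n/m)) ≈ 29/2.953782 ≈ 9.8179.
floor = 9.
k_max = max(1, 9) = 9.

9


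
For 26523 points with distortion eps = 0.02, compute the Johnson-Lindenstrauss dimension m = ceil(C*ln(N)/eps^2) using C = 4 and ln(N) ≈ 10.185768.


ln(26523) ≈ 10.185768.
eps^2 = 0.02^2 = 0.0004.
C*ln(N)/eps^2 ≈ 4*10.185768/0.0004 ≈ 101857.68.
m = ceil(101857.68) = 101858.

101858


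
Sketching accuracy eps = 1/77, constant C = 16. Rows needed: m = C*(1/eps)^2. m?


1/eps = 77.
(1/eps)^2 = 5929.
m = 16*5929 = 94864.

94864


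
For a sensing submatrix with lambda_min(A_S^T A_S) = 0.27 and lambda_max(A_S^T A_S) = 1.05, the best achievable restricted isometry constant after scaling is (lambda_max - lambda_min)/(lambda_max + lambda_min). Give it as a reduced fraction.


lambda_max - lambda_min = 1.05 - 0.27 = 0.78.
lambda_max + lambda_min = 1.05 + 0.27 = 1.32.
delta = 0.78/1.32 = 78/132 = 13/22.

13/22


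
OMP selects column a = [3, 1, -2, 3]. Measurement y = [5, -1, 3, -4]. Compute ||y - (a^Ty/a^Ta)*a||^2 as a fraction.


a^T a = 23.
a^T y = -4.
coeff = -4/23 = -4/23.
||r||^2 = 1157/23.

1157/23


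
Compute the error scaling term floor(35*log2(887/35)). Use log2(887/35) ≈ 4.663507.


log2(n/k) = log2(887/35) ≈ 4.663507.
k*log2(n/k) ≈ 35*4.663507 = 163.222745.
floor(163.222745) = 163.

163


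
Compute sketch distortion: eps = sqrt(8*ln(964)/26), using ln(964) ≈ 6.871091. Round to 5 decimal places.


ln(964) ≈ 6.871091.
8*ln(N)/m ≈ 8*6.871091/26 ≈ 2.11418185.
eps = sqrt(2.11418185) ≈ 1.4540226 ≈ 1.45402.

1.45402


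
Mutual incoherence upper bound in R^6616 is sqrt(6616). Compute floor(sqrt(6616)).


81^2 = 6561 <= 6616 < 6724 = 82^2, so 81 <= sqrt(6616) < 82.
floor(sqrt(6616)) = 81.

81


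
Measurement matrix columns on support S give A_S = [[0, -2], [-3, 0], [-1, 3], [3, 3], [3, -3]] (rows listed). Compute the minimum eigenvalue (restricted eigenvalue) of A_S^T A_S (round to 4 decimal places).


A_S^T A_S = [[28, -3], [-3, 31]].
trace = 59.
det = 859.
disc = trace^2 - 4*det = 3481 - 4*859 = 45.
sqrt(45) ≈ 6.708204.
lam_min = (59 - sqrt(45))/2 ≈ (59 - 6.708204)/2 = 26.145898 ≈ 26.1459.

26.1459


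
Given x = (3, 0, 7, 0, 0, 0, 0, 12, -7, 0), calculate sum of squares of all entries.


Non-zero entries: [(0, 3), (2, 7), (7, 12), (8, -7)]
Squares: [9, 49, 144, 49]
||x||_2^2 = sum = 251.

251


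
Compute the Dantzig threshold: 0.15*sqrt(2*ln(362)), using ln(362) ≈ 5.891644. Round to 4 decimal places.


ln(362) ≈ 5.891644.
2*ln(n) ≈ 11.783288.
sqrt(2*ln(n)) ≈ sqrt(11.783288) ≈ 3.432679.
threshold ≈ 0.15*3.432679 = 0.51490185 ≈ 0.5149.

0.5149


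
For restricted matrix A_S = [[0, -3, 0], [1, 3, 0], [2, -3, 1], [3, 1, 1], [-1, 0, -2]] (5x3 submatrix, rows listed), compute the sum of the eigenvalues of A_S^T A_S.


Sum of eigenvalues of A_S^T A_S = trace(A_S^T A_S) = sum of squared column norms of A_S.
A_S^T A_S diagonal: [15, 28, 6].
trace = 15 + 28 + 6 = 49.

49


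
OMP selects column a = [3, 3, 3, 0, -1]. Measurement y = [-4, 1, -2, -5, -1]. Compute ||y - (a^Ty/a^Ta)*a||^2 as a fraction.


a^T a = 28.
a^T y = -14.
coeff = -14/28 = -1/2.
||r||^2 = 40.

40


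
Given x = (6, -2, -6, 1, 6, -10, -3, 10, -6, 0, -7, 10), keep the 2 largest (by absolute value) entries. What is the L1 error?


Sorted |x_i| descending: [10, 10, 10, 7, 6, 6, 6, 6, 3, 2, 1, 0]
Keep top 2: [10, 10]
Tail entries: [10, 7, 6, 6, 6, 6, 3, 2, 1, 0]
L1 error = sum of tail = 47.

47


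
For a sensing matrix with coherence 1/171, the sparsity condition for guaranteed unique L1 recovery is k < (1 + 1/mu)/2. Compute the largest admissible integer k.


1/mu = 171.
1 + 1/mu = 172.
(1 + 1/mu)/2 = 86 is an integer and the inequality is strict, so k_max = 86 - 1 = 85.

85


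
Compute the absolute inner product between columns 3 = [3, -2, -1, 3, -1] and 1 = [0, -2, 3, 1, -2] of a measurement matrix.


Inner product: 3*0 + -2*-2 + -1*3 + 3*1 + -1*-2
Products: [0, 4, -3, 3, 2]
Sum = 6.
|dot| = 6.

6


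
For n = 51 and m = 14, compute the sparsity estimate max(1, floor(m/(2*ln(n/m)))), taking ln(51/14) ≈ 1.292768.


n/m = 51/14.
ln(n/m) ≈ 1.292768.
2*ln(n/m) ≈ 2.585536.
m/(2*ln(n/m)) ≈ 14/2.585536 ≈ 5.4147.
floor = 5.
k_max = max(1, 5) = 5.

5


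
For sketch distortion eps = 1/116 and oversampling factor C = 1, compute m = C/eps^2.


1/eps = 116.
(1/eps)^2 = 13456.
m = 1*13456 = 13456.

13456


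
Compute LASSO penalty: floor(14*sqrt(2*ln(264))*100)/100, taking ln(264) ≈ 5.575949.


ln(264) ≈ 5.575949.
2*ln(n) ≈ 11.151898.
sqrt(2*ln(n)) ≈ sqrt(11.151898) ≈ 3.339446.
lambda ≈ 14*3.339446 = 46.752244.
floor(lambda*100)/100 = 46.75.

46.75


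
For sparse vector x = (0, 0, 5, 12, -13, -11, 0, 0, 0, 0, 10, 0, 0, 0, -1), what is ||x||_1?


Non-zero entries: [(2, 5), (3, 12), (4, -13), (5, -11), (10, 10), (14, -1)]
Absolute values: [5, 12, 13, 11, 10, 1]
||x||_1 = sum = 52.

52


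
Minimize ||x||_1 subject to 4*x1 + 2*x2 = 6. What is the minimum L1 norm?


Axis intercepts:
  x1 = 3/2, x2 = 0: L1 = 3/2
  x1 = 0, x2 = 3: L1 = 3
x* = (3/2, 0)
||x*||_1 = 3/2.

3/2


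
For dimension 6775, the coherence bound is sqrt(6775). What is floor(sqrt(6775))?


82^2 = 6724 <= 6775 < 6889 = 83^2, so 82 <= sqrt(6775) < 83.
floor(sqrt(6775)) = 82.

82


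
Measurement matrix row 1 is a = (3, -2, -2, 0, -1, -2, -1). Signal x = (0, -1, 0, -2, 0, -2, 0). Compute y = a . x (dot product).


Non-zero terms: ['-2*-1', '0*-2', '-2*-2']
Products: [2, 0, 4]
y = sum = 6.

6


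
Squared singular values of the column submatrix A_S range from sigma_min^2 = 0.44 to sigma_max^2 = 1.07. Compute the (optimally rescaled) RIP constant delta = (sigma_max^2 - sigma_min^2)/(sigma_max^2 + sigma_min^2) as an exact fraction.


lambda_max - lambda_min = 1.07 - 0.44 = 0.63.
lambda_max + lambda_min = 1.07 + 0.44 = 1.51.
delta = 0.63/1.51 = 63/151.

63/151


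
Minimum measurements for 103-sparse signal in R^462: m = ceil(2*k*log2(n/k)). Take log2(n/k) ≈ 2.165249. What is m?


log2(n/k) = log2(462/103) ≈ 2.165249.
2*k*log2(n/k) ≈ 2*103*2.165249 = 446.041294.
m = ceil(446.041294) = 447.

447


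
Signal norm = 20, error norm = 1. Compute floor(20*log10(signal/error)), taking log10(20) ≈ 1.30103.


||x||/||e|| = 20/1 = 20.
log10(20) ≈ 1.30103.
20*log10(||x||/||e||) ≈ 20*1.30103 = 26.0206.
floor(26.0206) = 26.

26


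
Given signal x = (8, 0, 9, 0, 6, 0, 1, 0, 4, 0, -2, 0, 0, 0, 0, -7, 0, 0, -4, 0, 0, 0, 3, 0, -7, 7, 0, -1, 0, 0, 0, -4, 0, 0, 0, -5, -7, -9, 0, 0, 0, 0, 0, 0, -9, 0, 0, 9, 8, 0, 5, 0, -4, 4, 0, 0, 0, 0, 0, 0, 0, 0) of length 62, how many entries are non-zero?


Non-zero positions: [0, 2, 4, 6, 8, 10, 15, 18, 22, 24, 25, 27, 31, 35, 36, 37, 44, 47, 48, 50, 52, 53].
Sparsity = 22.

22


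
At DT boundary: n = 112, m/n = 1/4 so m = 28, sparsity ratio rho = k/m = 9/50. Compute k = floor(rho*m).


m = 1/4*112 = 28.
rho = 9/50.
rho*m = 9/50*28 = 5.04.
k = floor(5.04) = 5.

5


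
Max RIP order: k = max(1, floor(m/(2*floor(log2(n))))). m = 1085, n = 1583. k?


floor(log2(1583)) = 10.
2*10 = 20.
m/(2*floor(log2(n))) = 1085/20 ≈ 54.25.
floor = 54.
k = max(1, 54) = 54.

54


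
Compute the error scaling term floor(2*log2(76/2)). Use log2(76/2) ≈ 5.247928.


log2(n/k) = log2(76/2) ≈ 5.247928.
k*log2(n/k) ≈ 2*5.247928 = 10.495856.
floor(10.495856) = 10.

10


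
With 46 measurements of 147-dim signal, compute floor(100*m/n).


100*m/n = 100*46/147 ≈ 31.2925.
floor = 31.

31


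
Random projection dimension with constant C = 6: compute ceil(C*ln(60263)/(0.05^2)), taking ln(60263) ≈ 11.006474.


ln(60263) ≈ 11.006474.
eps^2 = 0.05^2 = 0.0025.
C*ln(N)/eps^2 ≈ 6*11.006474/0.0025 ≈ 26415.5376.
m = ceil(26415.5376) = 26416.

26416


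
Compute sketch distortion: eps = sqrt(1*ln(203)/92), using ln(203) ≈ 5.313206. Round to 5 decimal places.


ln(203) ≈ 5.313206.
1*ln(N)/m ≈ 1*5.313206/92 ≈ 0.05775224.
eps = sqrt(0.05775224) ≈ 0.240317 ≈ 0.24032.

0.24032


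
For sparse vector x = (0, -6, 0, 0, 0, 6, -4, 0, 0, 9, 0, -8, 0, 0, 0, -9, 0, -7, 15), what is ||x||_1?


Non-zero entries: [(1, -6), (5, 6), (6, -4), (9, 9), (11, -8), (15, -9), (17, -7), (18, 15)]
Absolute values: [6, 6, 4, 9, 8, 9, 7, 15]
||x||_1 = sum = 64.

64


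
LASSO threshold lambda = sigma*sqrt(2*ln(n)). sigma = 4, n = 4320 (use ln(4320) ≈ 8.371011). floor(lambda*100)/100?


ln(4320) ≈ 8.371011.
2*ln(n) ≈ 16.742022.
sqrt(2*ln(n)) ≈ sqrt(16.742022) ≈ 4.091702.
lambda ≈ 4*4.091702 = 16.366808.
floor(lambda*100)/100 = 16.36.

16.36


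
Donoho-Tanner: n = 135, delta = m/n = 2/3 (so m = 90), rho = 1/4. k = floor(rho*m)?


m = 2/3*135 = 90.
rho = 1/4.
rho*m = 1/4*90 = 22.5.
k = floor(22.5) = 22.

22


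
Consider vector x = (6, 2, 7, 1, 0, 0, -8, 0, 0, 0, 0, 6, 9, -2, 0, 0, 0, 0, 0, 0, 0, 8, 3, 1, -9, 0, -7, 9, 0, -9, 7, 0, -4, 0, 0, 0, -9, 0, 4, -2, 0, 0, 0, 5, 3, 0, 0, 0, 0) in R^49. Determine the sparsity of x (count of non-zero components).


Non-zero positions: [0, 1, 2, 3, 6, 11, 12, 13, 21, 22, 23, 24, 26, 27, 29, 30, 32, 36, 38, 39, 43, 44].
Sparsity = 22.

22


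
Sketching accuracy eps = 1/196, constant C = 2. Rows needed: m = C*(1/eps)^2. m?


1/eps = 196.
(1/eps)^2 = 38416.
m = 2*38416 = 76832.

76832


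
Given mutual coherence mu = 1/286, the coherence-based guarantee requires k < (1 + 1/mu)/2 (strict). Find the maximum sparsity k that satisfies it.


1/mu = 286.
1 + 1/mu = 287.
(1 + 1/mu)/2 = 143.5 is not an integer, so k_max = floor(143.5) = 143.

143


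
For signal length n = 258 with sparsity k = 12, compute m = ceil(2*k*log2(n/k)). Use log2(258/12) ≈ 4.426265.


log2(n/k) = log2(258/12) ≈ 4.426265.
2*k*log2(n/k) ≈ 2*12*4.426265 = 106.23036.
m = ceil(106.23036) = 107.

107


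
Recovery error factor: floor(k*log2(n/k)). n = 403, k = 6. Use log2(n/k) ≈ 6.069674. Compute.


log2(n/k) = log2(403/6) ≈ 6.069674.
k*log2(n/k) ≈ 6*6.069674 = 36.418044.
floor(36.418044) = 36.

36


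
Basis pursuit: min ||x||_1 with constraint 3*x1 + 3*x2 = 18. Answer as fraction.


Axis intercepts:
  x1 = 6, x2 = 0: L1 = 6
  x1 = 0, x2 = 6: L1 = 6
x* = (6, 0)
||x*||_1 = 6.

6


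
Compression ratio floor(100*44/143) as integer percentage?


100*m/n = 100*44/143 ≈ 30.7692.
floor = 30.

30


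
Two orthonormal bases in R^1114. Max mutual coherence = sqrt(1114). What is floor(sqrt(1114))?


33^2 = 1089 <= 1114 < 1156 = 34^2, so 33 <= sqrt(1114) < 34.
floor(sqrt(1114)) = 33.

33


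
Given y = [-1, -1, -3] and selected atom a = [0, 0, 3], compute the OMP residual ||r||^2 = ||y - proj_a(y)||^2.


a^T a = 9.
a^T y = -9.
coeff = -9/9 = -1.
||r||^2 = 2.

2


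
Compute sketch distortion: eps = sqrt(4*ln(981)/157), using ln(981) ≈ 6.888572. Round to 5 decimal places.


ln(981) ≈ 6.888572.
4*ln(N)/m ≈ 4*6.888572/157 ≈ 0.17550502.
eps = sqrt(0.17550502) ≈ 0.4189332 ≈ 0.41893.

0.41893


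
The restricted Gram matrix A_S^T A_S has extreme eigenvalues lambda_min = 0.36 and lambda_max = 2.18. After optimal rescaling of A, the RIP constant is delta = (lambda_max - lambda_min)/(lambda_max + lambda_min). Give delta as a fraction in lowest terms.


lambda_max - lambda_min = 2.18 - 0.36 = 1.82.
lambda_max + lambda_min = 2.18 + 0.36 = 2.54.
delta = 1.82/2.54 = 182/254 = 91/127.

91/127


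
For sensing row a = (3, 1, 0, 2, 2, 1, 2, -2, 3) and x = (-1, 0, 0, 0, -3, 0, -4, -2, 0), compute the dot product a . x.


Non-zero terms: ['3*-1', '2*-3', '2*-4', '-2*-2']
Products: [-3, -6, -8, 4]
y = sum = -13.

-13


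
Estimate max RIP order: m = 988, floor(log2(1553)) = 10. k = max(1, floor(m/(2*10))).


floor(log2(1553)) = 10.
2*10 = 20.
m/(2*floor(log2(n))) = 988/20 ≈ 49.4.
floor = 49.
k = max(1, 49) = 49.

49


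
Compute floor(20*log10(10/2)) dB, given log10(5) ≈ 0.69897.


||x||/||e|| = 10/2 = 5.
log10(5) ≈ 0.69897.
20*log10(||x||/||e||) ≈ 20*0.69897 = 13.9794.
floor(13.9794) = 13.

13


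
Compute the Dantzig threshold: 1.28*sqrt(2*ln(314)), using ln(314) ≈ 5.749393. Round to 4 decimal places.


ln(314) ≈ 5.749393.
2*ln(n) ≈ 11.498786.
sqrt(2*ln(n)) ≈ sqrt(11.498786) ≈ 3.390986.
threshold ≈ 1.28*3.390986 = 4.34046208 ≈ 4.3405.

4.3405


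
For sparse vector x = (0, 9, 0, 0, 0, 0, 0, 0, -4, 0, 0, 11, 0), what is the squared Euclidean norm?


Non-zero entries: [(1, 9), (8, -4), (11, 11)]
Squares: [81, 16, 121]
||x||_2^2 = sum = 218.

218


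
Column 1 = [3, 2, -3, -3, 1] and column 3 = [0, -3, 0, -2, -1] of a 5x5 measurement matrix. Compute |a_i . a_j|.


Inner product: 3*0 + 2*-3 + -3*0 + -3*-2 + 1*-1
Products: [0, -6, 0, 6, -1]
Sum = -1.
|dot| = 1.

1


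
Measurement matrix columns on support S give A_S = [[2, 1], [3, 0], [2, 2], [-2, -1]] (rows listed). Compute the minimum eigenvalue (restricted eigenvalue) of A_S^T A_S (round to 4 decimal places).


A_S^T A_S = [[21, 8], [8, 6]].
trace = 27.
det = 62.
disc = trace^2 - 4*det = 729 - 4*62 = 481.
sqrt(481) ≈ 21.931712.
lam_min = (27 - sqrt(481))/2 ≈ (27 - 21.931712)/2 = 2.534144 ≈ 2.5341.

2.5341


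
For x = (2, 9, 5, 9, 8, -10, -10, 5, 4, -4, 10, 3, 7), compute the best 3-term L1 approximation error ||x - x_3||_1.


Sorted |x_i| descending: [10, 10, 10, 9, 9, 8, 7, 5, 5, 4, 4, 3, 2]
Keep top 3: [10, 10, 10]
Tail entries: [9, 9, 8, 7, 5, 5, 4, 4, 3, 2]
L1 error = sum of tail = 56.

56


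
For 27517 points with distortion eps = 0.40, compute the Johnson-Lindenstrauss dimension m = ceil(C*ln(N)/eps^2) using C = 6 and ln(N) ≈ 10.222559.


ln(27517) ≈ 10.222559.
eps^2 = 0.40^2 = 0.16.
C*ln(N)/eps^2 ≈ 6*10.222559/0.16 ≈ 383.346.
m = ceil(383.346) = 384.

384


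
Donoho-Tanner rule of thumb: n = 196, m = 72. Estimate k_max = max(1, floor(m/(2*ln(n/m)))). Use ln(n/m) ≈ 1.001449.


n/m = 196/72 = 49/18.
ln(n/m) ≈ 1.001449.
2*ln(n/m) ≈ 2.002898.
m/(2*ln(n/m)) ≈ 72/2.002898 ≈ 35.9479.
floor = 35.
k_max = max(1, 35) = 35.

35


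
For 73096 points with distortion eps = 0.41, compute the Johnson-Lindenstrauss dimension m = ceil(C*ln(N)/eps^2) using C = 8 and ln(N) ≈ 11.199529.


ln(73096) ≈ 11.199529.
eps^2 = 0.41^2 = 0.1681.
C*ln(N)/eps^2 ≈ 8*11.199529/0.1681 ≈ 532.9936.
m = ceil(532.9936) = 533.

533


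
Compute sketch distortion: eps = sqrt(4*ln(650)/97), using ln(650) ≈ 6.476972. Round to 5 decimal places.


ln(650) ≈ 6.476972.
4*ln(N)/m ≈ 4*6.476972/97 ≈ 0.26709163.
eps = sqrt(0.26709163) ≈ 0.5168091 ≈ 0.51681.

0.51681


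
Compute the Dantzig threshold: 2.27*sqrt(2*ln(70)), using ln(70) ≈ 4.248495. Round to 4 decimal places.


ln(70) ≈ 4.248495.
2*ln(n) ≈ 8.49699.
sqrt(2*ln(n)) ≈ sqrt(8.49699) ≈ 2.91496.
threshold ≈ 2.27*2.91496 = 6.6169592 ≈ 6.6170.

6.6170


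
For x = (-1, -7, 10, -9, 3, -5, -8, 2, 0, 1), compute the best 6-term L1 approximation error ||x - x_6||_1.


Sorted |x_i| descending: [10, 9, 8, 7, 5, 3, 2, 1, 1, 0]
Keep top 6: [10, 9, 8, 7, 5, 3]
Tail entries: [2, 1, 1, 0]
L1 error = sum of tail = 4.

4


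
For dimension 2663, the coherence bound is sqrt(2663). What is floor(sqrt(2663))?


51^2 = 2601 <= 2663 < 2704 = 52^2, so 51 <= sqrt(2663) < 52.
floor(sqrt(2663)) = 51.

51


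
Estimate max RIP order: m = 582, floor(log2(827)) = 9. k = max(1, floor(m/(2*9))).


floor(log2(827)) = 9.
2*9 = 18.
m/(2*floor(log2(n))) = 582/18 ≈ 32.3333.
floor = 32.
k = max(1, 32) = 32.

32


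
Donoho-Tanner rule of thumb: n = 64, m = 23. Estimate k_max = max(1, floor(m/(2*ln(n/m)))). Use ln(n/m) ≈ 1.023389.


n/m = 64/23.
ln(n/m) ≈ 1.023389.
2*ln(n/m) ≈ 2.046778.
m/(2*ln(n/m)) ≈ 23/2.046778 ≈ 11.2372.
floor = 11.
k_max = max(1, 11) = 11.

11


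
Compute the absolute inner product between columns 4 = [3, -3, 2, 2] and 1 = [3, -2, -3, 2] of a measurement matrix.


Inner product: 3*3 + -3*-2 + 2*-3 + 2*2
Products: [9, 6, -6, 4]
Sum = 13.
|dot| = 13.

13


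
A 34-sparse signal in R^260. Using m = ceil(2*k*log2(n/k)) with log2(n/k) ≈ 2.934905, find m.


log2(n/k) = log2(260/34) ≈ 2.934905.
2*k*log2(n/k) ≈ 2*34*2.934905 = 199.57354.
m = ceil(199.57354) = 200.

200


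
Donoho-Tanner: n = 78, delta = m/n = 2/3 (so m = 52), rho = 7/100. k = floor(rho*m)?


m = 2/3*78 = 52.
rho = 7/100.
rho*m = 7/100*52 = 3.64.
k = floor(3.64) = 3.

3


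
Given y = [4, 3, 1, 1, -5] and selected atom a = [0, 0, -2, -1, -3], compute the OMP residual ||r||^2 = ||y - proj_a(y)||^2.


a^T a = 14.
a^T y = 12.
coeff = 12/14 = 6/7.
||r||^2 = 292/7.

292/7


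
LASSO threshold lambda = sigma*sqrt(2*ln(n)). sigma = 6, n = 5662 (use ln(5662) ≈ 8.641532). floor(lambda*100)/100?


ln(5662) ≈ 8.641532.
2*ln(n) ≈ 17.283064.
sqrt(2*ln(n)) ≈ sqrt(17.283064) ≈ 4.15729.
lambda ≈ 6*4.15729 = 24.94374.
floor(lambda*100)/100 = 24.94.

24.94


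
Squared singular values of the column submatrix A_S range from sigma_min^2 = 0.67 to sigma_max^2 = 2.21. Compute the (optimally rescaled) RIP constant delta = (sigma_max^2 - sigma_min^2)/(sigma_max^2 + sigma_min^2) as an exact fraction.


lambda_max - lambda_min = 2.21 - 0.67 = 1.54.
lambda_max + lambda_min = 2.21 + 0.67 = 2.88.
delta = 1.54/2.88 = 154/288 = 77/144.

77/144


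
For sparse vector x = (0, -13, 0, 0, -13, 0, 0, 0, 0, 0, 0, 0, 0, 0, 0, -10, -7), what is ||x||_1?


Non-zero entries: [(1, -13), (4, -13), (15, -10), (16, -7)]
Absolute values: [13, 13, 10, 7]
||x||_1 = sum = 43.

43


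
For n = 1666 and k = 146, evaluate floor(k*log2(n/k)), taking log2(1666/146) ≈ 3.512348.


log2(n/k) = log2(1666/146) ≈ 3.512348.
k*log2(n/k) ≈ 146*3.512348 = 512.802808.
floor(512.802808) = 512.

512


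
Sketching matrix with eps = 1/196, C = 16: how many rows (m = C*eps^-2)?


1/eps = 196.
(1/eps)^2 = 38416.
m = 16*38416 = 614656.

614656


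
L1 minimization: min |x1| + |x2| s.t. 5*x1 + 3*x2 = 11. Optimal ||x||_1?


Axis intercepts:
  x1 = 11/5, x2 = 0: L1 = 11/5
  x1 = 0, x2 = 11/3: L1 = 11/3
x* = (11/5, 0)
||x*||_1 = 11/5.

11/5


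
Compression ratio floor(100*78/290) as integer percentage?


100*m/n = 100*78/290 ≈ 26.8966.
floor = 26.

26


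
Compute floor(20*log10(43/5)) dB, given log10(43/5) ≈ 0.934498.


||x||/||e|| = 43/5.
log10(43/5) ≈ 0.934498.
20*log10(||x||/||e||) ≈ 20*0.934498 = 18.68996.
floor(18.68996) = 18.

18


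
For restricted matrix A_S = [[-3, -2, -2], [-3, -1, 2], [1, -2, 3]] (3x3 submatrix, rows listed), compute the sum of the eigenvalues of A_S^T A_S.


Sum of eigenvalues of A_S^T A_S = trace(A_S^T A_S) = sum of squared column norms of A_S.
A_S^T A_S diagonal: [19, 9, 17].
trace = 19 + 9 + 17 = 45.

45


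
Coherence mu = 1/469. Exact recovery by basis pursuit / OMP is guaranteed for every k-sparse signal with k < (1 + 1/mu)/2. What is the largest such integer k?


1/mu = 469.
1 + 1/mu = 470.
(1 + 1/mu)/2 = 235 is an integer and the inequality is strict, so k_max = 235 - 1 = 234.

234


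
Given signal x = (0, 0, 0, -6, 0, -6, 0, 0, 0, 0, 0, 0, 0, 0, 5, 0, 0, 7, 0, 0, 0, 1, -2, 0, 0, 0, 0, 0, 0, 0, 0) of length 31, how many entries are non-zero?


Non-zero positions: [3, 5, 14, 17, 21, 22].
Sparsity = 6.

6


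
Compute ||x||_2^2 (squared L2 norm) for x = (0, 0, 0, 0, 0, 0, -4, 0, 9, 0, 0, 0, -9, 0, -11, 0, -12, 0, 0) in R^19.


Non-zero entries: [(6, -4), (8, 9), (12, -9), (14, -11), (16, -12)]
Squares: [16, 81, 81, 121, 144]
||x||_2^2 = sum = 443.

443


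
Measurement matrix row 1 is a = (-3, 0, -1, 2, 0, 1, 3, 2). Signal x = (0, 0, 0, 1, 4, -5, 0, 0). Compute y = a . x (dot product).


Non-zero terms: ['2*1', '0*4', '1*-5']
Products: [2, 0, -5]
y = sum = -3.

-3


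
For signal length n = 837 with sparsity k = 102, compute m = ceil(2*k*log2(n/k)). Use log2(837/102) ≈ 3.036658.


log2(n/k) = log2(837/102) ≈ 3.036658.
2*k*log2(n/k) ≈ 2*102*3.036658 = 619.478232.
m = ceil(619.478232) = 620.

620


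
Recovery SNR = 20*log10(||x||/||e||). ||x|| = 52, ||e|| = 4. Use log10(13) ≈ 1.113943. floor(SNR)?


||x||/||e|| = 52/4 = 13.
log10(13) ≈ 1.113943.
20*log10(||x||/||e||) ≈ 20*1.113943 = 22.27886.
floor(22.27886) = 22.

22


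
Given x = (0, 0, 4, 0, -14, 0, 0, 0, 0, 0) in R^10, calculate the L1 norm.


Non-zero entries: [(2, 4), (4, -14)]
Absolute values: [4, 14]
||x||_1 = sum = 18.

18


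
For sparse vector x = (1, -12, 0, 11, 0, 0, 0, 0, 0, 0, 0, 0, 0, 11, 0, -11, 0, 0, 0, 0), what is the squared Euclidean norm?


Non-zero entries: [(0, 1), (1, -12), (3, 11), (13, 11), (15, -11)]
Squares: [1, 144, 121, 121, 121]
||x||_2^2 = sum = 508.

508


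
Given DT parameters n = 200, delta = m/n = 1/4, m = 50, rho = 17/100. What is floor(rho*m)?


m = 1/4*200 = 50.
rho = 17/100.
rho*m = 17/100*50 = 8.5.
k = floor(8.5) = 8.

8


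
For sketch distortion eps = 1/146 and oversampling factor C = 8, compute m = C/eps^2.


1/eps = 146.
(1/eps)^2 = 21316.
m = 8*21316 = 170528.

170528


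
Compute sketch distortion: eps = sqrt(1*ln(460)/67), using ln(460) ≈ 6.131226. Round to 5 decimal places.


ln(460) ≈ 6.131226.
1*ln(N)/m ≈ 1*6.131226/67 ≈ 0.09151084.
eps = sqrt(0.09151084) ≈ 0.3025076 ≈ 0.30251.

0.30251


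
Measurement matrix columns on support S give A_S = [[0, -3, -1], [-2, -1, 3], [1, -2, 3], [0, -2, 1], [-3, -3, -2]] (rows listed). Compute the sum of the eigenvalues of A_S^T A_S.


Sum of eigenvalues of A_S^T A_S = trace(A_S^T A_S) = sum of squared column norms of A_S.
A_S^T A_S diagonal: [14, 27, 24].
trace = 14 + 27 + 24 = 65.

65


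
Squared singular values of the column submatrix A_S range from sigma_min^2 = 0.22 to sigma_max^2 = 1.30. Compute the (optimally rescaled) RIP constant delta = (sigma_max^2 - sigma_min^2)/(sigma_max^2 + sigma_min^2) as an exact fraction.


lambda_max - lambda_min = 1.30 - 0.22 = 1.08.
lambda_max + lambda_min = 1.30 + 0.22 = 1.52.
delta = 1.08/1.52 = 108/152 = 27/38.

27/38


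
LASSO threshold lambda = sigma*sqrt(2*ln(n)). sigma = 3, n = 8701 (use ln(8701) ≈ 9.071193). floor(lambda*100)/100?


ln(8701) ≈ 9.071193.
2*ln(n) ≈ 18.142386.
sqrt(2*ln(n)) ≈ sqrt(18.142386) ≈ 4.259388.
lambda ≈ 3*4.259388 = 12.778164.
floor(lambda*100)/100 = 12.77.

12.77


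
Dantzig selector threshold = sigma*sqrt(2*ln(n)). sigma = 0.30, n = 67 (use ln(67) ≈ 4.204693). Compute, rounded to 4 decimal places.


ln(67) ≈ 4.204693.
2*ln(n) ≈ 8.409386.
sqrt(2*ln(n)) ≈ sqrt(8.409386) ≈ 2.899894.
threshold ≈ 0.30*2.899894 = 0.8699682 ≈ 0.8700.

0.8700


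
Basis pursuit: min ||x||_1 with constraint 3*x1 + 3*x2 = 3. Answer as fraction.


Axis intercepts:
  x1 = 1, x2 = 0: L1 = 1
  x1 = 0, x2 = 1: L1 = 1
x* = (1, 0)
||x*||_1 = 1.

1


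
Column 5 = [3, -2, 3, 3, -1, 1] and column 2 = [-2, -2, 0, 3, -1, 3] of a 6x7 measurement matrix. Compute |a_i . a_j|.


Inner product: 3*-2 + -2*-2 + 3*0 + 3*3 + -1*-1 + 1*3
Products: [-6, 4, 0, 9, 1, 3]
Sum = 11.
|dot| = 11.

11


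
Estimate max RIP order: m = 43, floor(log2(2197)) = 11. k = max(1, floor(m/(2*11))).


floor(log2(2197)) = 11.
2*11 = 22.
m/(2*floor(log2(n))) = 43/22 ≈ 1.9545.
floor = 1.
k = max(1, 1) = 1.

1


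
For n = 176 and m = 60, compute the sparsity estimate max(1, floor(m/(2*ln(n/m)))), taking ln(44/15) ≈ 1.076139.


n/m = 176/60 = 44/15.
ln(n/m) ≈ 1.076139.
2*ln(n/m) ≈ 2.152278.
m/(2*ln(n/m)) ≈ 60/2.152278 ≈ 27.8774.
floor = 27.
k_max = max(1, 27) = 27.

27


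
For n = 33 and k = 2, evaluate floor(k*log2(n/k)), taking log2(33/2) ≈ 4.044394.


log2(n/k) = log2(33/2) ≈ 4.044394.
k*log2(n/k) ≈ 2*4.044394 = 8.088788.
floor(8.088788) = 8.

8


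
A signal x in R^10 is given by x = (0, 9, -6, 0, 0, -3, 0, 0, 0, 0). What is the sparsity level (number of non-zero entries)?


Non-zero positions: [1, 2, 5].
Sparsity = 3.

3


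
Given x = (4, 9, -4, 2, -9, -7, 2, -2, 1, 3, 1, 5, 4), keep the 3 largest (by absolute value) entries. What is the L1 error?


Sorted |x_i| descending: [9, 9, 7, 5, 4, 4, 4, 3, 2, 2, 2, 1, 1]
Keep top 3: [9, 9, 7]
Tail entries: [5, 4, 4, 4, 3, 2, 2, 2, 1, 1]
L1 error = sum of tail = 28.

28


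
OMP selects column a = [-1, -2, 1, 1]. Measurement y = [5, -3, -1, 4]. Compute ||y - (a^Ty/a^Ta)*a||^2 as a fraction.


a^T a = 7.
a^T y = 4.
coeff = 4/7 = 4/7.
||r||^2 = 341/7.

341/7


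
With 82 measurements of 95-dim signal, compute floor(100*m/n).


100*m/n = 100*82/95 ≈ 86.3158.
floor = 86.

86


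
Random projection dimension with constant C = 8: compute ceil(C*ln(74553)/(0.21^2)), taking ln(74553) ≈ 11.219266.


ln(74553) ≈ 11.219266.
eps^2 = 0.21^2 = 0.0441.
C*ln(N)/eps^2 ≈ 8*11.219266/0.0441 ≈ 2035.241.
m = ceil(2035.241) = 2036.

2036


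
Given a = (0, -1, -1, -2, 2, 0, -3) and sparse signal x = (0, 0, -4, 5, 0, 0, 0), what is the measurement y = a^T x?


Non-zero terms: ['-1*-4', '-2*5']
Products: [4, -10]
y = sum = -6.

-6


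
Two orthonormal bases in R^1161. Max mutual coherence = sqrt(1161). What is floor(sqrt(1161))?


34^2 = 1156 <= 1161 < 1225 = 35^2, so 34 <= sqrt(1161) < 35.
floor(sqrt(1161)) = 34.

34


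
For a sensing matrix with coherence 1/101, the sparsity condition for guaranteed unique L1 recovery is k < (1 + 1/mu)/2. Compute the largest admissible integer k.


1/mu = 101.
1 + 1/mu = 102.
(1 + 1/mu)/2 = 51 is an integer and the inequality is strict, so k_max = 51 - 1 = 50.

50


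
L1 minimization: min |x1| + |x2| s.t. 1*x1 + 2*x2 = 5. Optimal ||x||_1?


Axis intercepts:
  x1 = 5, x2 = 0: L1 = 5
  x1 = 0, x2 = 5/2: L1 = 5/2
x* = (0, 5/2)
||x*||_1 = 5/2.

5/2


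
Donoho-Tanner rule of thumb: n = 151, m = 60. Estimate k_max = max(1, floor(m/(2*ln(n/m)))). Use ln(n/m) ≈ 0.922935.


n/m = 151/60.
ln(n/m) ≈ 0.922935.
2*ln(n/m) ≈ 1.84587.
m/(2*ln(n/m)) ≈ 60/1.84587 ≈ 32.505.
floor = 32.
k_max = max(1, 32) = 32.

32


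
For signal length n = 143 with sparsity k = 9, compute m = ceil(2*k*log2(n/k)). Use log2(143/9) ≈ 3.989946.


log2(n/k) = log2(143/9) ≈ 3.989946.
2*k*log2(n/k) ≈ 2*9*3.989946 = 71.819028.
m = ceil(71.819028) = 72.

72


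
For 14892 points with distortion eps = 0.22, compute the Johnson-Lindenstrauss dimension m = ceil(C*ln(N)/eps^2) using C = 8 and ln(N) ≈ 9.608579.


ln(14892) ≈ 9.608579.
eps^2 = 0.22^2 = 0.0484.
C*ln(N)/eps^2 ≈ 8*9.608579/0.0484 ≈ 1588.1949.
m = ceil(1588.1949) = 1589.

1589


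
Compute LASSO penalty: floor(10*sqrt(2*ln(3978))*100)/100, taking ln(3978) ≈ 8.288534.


ln(3978) ≈ 8.288534.
2*ln(n) ≈ 16.577068.
sqrt(2*ln(n)) ≈ sqrt(16.577068) ≈ 4.071495.
lambda ≈ 10*4.071495 = 40.71495.
floor(lambda*100)/100 = 40.71.

40.71


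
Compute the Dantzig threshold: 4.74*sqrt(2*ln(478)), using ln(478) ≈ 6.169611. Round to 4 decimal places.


ln(478) ≈ 6.169611.
2*ln(n) ≈ 12.339222.
sqrt(2*ln(n)) ≈ sqrt(12.339222) ≈ 3.512723.
threshold ≈ 4.74*3.512723 = 16.65030702 ≈ 16.6503.

16.6503


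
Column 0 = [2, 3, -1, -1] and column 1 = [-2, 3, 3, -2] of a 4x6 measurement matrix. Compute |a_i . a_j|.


Inner product: 2*-2 + 3*3 + -1*3 + -1*-2
Products: [-4, 9, -3, 2]
Sum = 4.
|dot| = 4.

4


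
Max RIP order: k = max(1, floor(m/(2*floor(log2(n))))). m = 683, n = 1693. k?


floor(log2(1693)) = 10.
2*10 = 20.
m/(2*floor(log2(n))) = 683/20 ≈ 34.15.
floor = 34.
k = max(1, 34) = 34.

34


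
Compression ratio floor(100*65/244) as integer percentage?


100*m/n = 100*65/244 ≈ 26.6393.
floor = 26.

26


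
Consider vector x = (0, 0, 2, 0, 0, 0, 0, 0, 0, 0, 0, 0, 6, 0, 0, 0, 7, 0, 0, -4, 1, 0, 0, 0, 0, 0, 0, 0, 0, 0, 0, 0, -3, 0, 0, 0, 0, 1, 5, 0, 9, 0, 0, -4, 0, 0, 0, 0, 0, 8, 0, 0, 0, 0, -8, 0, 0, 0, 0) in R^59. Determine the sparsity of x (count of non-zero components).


Non-zero positions: [2, 12, 16, 19, 20, 32, 37, 38, 40, 43, 49, 54].
Sparsity = 12.

12


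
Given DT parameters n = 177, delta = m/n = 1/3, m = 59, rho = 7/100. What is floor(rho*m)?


m = 1/3*177 = 59.
rho = 7/100.
rho*m = 7/100*59 = 4.13.
k = floor(4.13) = 4.

4


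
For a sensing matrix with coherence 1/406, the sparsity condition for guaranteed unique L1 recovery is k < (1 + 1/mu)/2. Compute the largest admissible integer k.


1/mu = 406.
1 + 1/mu = 407.
(1 + 1/mu)/2 = 203.5 is not an integer, so k_max = floor(203.5) = 203.

203


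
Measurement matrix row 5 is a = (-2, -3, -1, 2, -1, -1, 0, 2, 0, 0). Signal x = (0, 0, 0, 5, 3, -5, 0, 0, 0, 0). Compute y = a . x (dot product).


Non-zero terms: ['2*5', '-1*3', '-1*-5']
Products: [10, -3, 5]
y = sum = 12.

12


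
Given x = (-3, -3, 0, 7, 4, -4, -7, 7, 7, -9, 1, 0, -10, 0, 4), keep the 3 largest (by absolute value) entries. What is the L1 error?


Sorted |x_i| descending: [10, 9, 7, 7, 7, 7, 4, 4, 4, 3, 3, 1, 0, 0, 0]
Keep top 3: [10, 9, 7]
Tail entries: [7, 7, 7, 4, 4, 4, 3, 3, 1, 0, 0, 0]
L1 error = sum of tail = 40.

40


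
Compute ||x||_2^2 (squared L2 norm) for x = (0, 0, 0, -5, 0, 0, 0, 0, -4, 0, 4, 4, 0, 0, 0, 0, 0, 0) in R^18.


Non-zero entries: [(3, -5), (8, -4), (10, 4), (11, 4)]
Squares: [25, 16, 16, 16]
||x||_2^2 = sum = 73.

73


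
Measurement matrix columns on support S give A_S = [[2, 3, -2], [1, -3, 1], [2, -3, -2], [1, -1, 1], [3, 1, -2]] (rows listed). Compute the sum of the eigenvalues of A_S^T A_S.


Sum of eigenvalues of A_S^T A_S = trace(A_S^T A_S) = sum of squared column norms of A_S.
A_S^T A_S diagonal: [19, 29, 14].
trace = 19 + 29 + 14 = 62.

62


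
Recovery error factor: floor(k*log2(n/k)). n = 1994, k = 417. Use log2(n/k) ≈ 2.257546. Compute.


log2(n/k) = log2(1994/417) ≈ 2.257546.
k*log2(n/k) ≈ 417*2.257546 = 941.396682.
floor(941.396682) = 941.

941


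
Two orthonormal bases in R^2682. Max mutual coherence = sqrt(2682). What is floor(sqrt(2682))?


51^2 = 2601 <= 2682 < 2704 = 52^2, so 51 <= sqrt(2682) < 52.
floor(sqrt(2682)) = 51.

51


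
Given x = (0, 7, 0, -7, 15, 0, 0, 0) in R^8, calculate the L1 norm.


Non-zero entries: [(1, 7), (3, -7), (4, 15)]
Absolute values: [7, 7, 15]
||x||_1 = sum = 29.

29


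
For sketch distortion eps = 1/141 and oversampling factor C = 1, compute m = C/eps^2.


1/eps = 141.
(1/eps)^2 = 19881.
m = 1*19881 = 19881.

19881


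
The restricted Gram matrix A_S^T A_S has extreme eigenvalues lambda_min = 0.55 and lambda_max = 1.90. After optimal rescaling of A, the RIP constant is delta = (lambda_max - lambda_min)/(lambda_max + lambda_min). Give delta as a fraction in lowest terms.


lambda_max - lambda_min = 1.90 - 0.55 = 1.35.
lambda_max + lambda_min = 1.90 + 0.55 = 2.45.
delta = 1.35/2.45 = 135/245 = 27/49.

27/49


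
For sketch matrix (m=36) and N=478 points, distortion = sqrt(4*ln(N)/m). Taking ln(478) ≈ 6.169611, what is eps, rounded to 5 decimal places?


ln(478) ≈ 6.169611.
4*ln(N)/m ≈ 4*6.169611/36 ≈ 0.68551233.
eps = sqrt(0.68551233) ≈ 0.8279567 ≈ 0.82796.

0.82796


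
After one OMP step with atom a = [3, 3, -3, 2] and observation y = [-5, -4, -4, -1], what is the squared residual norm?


a^T a = 31.
a^T y = -17.
coeff = -17/31 = -17/31.
||r||^2 = 1509/31.

1509/31
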